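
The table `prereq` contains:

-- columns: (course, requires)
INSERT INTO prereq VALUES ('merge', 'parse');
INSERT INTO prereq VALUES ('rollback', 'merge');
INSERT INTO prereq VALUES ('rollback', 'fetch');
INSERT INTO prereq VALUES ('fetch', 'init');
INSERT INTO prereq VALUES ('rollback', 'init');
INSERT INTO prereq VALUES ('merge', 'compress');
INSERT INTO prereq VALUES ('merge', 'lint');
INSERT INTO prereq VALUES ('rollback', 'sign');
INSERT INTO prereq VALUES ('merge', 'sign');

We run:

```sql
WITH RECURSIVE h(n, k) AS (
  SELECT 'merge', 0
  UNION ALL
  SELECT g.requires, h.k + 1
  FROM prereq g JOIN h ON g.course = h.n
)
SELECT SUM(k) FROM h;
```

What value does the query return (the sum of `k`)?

Base: (merge, k=0).
Iteration 1: edges from {merge} -> (compress, k=1), (lint, k=1), (parse, k=1), (sign, k=1).
Iteration 2: no outgoing edges from {compress,lint,parse,sign}; recursion stops.
SUM(k) = 0 + 1 + 1 + 1 + 1 = 4.

4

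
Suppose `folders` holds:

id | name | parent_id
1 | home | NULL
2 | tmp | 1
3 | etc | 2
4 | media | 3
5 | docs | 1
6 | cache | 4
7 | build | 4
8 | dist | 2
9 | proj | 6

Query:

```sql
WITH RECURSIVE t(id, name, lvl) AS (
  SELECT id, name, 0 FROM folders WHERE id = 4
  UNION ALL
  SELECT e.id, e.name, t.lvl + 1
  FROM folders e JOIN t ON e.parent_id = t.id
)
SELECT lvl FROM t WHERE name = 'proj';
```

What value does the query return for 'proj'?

Base: id=4 (media) at lvl 0.
Iteration 1: rows with parent_id in {4} -> cache (id 6, lvl 1), build (id 7, lvl 1).
Iteration 2: rows with parent_id in {6,7} -> proj (id 9, lvl 2).
Iteration 3: no rows with parent_id in {9}; recursion stops.

2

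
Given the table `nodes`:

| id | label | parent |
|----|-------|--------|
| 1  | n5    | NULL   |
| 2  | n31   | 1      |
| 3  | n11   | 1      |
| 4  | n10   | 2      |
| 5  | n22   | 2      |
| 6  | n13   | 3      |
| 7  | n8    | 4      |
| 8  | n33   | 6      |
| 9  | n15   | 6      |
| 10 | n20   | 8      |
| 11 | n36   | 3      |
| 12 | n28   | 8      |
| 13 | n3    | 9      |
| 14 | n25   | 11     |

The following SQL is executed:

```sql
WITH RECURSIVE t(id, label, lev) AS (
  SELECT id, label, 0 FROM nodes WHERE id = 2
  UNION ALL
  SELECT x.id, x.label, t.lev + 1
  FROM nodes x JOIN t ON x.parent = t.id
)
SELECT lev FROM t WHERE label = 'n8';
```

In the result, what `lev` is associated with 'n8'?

Base: id=2 (n31) at lev 0.
Iteration 1: rows with parent in {2} -> n10 (id 4, lev 1), n22 (id 5, lev 1).
Iteration 2: rows with parent in {4,5} -> n8 (id 7, lev 2).
Iteration 3: no rows with parent in {7}; recursion stops.

2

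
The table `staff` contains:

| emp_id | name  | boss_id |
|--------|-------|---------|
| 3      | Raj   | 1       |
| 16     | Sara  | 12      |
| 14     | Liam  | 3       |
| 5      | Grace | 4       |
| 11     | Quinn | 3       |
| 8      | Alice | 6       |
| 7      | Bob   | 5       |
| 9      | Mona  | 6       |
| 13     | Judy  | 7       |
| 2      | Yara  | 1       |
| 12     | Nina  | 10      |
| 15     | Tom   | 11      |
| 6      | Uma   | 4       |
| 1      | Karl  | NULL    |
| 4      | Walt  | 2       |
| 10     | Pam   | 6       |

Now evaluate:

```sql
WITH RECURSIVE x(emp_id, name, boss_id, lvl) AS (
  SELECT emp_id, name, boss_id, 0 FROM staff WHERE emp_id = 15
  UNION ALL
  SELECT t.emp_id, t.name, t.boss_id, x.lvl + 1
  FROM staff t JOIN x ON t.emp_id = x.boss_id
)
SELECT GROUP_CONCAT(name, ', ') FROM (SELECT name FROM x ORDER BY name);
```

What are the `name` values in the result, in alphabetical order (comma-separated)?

Karl, Quinn, Raj, Tom

Base: emp_id=15 (Tom), boss_id=11, lvl 0.
Iteration 1: join on emp_id=11 -> Quinn (id 11, boss_id=3, lvl 1).
Iteration 2: join on emp_id=3 -> Raj (id 3, boss_id=1, lvl 2).
Iteration 3: join on emp_id=1 -> Karl (id 1, boss_id=NULL, lvl 3).
Iteration 4: boss_id is NULL; no match; recursion stops.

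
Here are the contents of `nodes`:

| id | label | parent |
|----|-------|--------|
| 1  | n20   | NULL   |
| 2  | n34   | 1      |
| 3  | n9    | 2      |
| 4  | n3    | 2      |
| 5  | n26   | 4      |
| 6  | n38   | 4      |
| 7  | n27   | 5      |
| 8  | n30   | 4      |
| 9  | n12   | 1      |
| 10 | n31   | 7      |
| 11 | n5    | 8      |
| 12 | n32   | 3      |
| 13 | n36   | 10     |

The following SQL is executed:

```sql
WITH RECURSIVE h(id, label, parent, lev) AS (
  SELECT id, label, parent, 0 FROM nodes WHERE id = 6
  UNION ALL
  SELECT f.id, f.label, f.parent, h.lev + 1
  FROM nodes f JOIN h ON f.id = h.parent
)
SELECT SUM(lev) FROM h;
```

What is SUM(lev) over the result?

6

Base: id=6 (n38), parent=4, lev 0.
Iteration 1: join on id=4 -> n3 (id 4, parent=2, lev 1).
Iteration 2: join on id=2 -> n34 (id 2, parent=1, lev 2).
Iteration 3: join on id=1 -> n20 (id 1, parent=NULL, lev 3).
Iteration 4: parent is NULL; no match; recursion stops.
SUM(lev) = 0 + 1 + 2 + 3 = 6.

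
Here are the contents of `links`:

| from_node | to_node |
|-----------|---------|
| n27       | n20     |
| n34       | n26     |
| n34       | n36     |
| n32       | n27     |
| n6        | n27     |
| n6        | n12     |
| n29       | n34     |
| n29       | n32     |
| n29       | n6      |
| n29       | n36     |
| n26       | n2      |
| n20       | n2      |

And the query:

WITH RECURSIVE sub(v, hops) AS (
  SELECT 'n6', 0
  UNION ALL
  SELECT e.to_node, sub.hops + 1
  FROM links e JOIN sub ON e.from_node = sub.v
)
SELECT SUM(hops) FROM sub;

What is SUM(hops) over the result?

7

Base: (n6, hops=0).
Iteration 1: edges from {n6} -> (n12, hops=1), (n27, hops=1).
Iteration 2: edges from {n12,n27} -> (n20, hops=2).
Iteration 3: edges from {n20} -> (n2, hops=3).
Iteration 4: no outgoing edges from {n2}; recursion stops.
SUM(hops) = 0 + 1 + 1 + 2 + 3 = 7.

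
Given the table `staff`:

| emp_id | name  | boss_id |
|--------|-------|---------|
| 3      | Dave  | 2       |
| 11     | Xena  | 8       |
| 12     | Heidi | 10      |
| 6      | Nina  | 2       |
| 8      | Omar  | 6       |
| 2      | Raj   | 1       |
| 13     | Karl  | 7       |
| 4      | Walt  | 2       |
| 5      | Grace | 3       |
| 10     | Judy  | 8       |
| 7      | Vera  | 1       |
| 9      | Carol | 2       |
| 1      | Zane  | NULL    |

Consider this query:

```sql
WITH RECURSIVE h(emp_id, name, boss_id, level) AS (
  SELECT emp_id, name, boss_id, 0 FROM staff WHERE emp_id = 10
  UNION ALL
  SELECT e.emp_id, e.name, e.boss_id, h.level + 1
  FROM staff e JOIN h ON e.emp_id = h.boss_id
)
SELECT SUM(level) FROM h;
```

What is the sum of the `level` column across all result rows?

Base: emp_id=10 (Judy), boss_id=8, level 0.
Iteration 1: join on emp_id=8 -> Omar (id 8, boss_id=6, level 1).
Iteration 2: join on emp_id=6 -> Nina (id 6, boss_id=2, level 2).
Iteration 3: join on emp_id=2 -> Raj (id 2, boss_id=1, level 3).
Iteration 4: join on emp_id=1 -> Zane (id 1, boss_id=NULL, level 4).
Iteration 5: boss_id is NULL; no match; recursion stops.
SUM(level) = 0 + 1 + 2 + 3 + 4 = 10.

10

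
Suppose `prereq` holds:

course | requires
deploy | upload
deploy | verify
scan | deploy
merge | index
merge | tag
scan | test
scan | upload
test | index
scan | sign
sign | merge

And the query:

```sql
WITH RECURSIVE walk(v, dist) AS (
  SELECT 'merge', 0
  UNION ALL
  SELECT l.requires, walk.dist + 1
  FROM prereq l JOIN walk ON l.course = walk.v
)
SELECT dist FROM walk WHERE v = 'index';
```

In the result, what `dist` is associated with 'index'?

1

Base: (merge, dist=0).
Iteration 1: edges from {merge} -> (index, dist=1), (tag, dist=1).
Iteration 2: no outgoing edges from {index,tag}; recursion stops.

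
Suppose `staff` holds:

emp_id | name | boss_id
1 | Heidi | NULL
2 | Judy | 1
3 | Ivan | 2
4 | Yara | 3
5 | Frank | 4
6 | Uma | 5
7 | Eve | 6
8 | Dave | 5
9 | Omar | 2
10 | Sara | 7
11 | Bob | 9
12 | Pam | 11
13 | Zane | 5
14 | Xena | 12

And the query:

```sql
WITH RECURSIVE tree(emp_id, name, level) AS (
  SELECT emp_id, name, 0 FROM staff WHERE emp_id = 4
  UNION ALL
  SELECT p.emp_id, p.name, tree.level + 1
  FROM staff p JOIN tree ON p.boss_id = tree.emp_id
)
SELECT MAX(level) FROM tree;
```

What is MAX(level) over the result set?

4

Base: emp_id=4 (Yara) at level 0.
Iteration 1: rows with boss_id in {4} -> Frank (id 5, level 1).
Iteration 2: rows with boss_id in {5} -> Uma (id 6, level 2), Dave (id 8, level 2), Zane (id 13, level 2).
Iteration 3: rows with boss_id in {6,8,13} -> Eve (id 7, level 3).
Iteration 4: rows with boss_id in {7} -> Sara (id 10, level 4).
Iteration 5: no rows with boss_id in {10}; recursion stops.
level values: 0, 1, 2, 2, 2, 3, 4; the maximum is 4.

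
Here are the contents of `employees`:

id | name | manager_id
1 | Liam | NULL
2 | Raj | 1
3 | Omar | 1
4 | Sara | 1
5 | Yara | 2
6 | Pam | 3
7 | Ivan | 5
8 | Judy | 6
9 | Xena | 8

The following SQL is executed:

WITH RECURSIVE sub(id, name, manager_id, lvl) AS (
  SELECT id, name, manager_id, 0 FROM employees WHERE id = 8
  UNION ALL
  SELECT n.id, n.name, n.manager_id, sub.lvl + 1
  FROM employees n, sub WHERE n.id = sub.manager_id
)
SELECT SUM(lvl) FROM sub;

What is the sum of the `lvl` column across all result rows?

6

Base: id=8 (Judy), manager_id=6, lvl 0.
Iteration 1: join on id=6 -> Pam (id 6, manager_id=3, lvl 1).
Iteration 2: join on id=3 -> Omar (id 3, manager_id=1, lvl 2).
Iteration 3: join on id=1 -> Liam (id 1, manager_id=NULL, lvl 3).
Iteration 4: manager_id is NULL; no match; recursion stops.
SUM(lvl) = 0 + 1 + 2 + 3 = 6.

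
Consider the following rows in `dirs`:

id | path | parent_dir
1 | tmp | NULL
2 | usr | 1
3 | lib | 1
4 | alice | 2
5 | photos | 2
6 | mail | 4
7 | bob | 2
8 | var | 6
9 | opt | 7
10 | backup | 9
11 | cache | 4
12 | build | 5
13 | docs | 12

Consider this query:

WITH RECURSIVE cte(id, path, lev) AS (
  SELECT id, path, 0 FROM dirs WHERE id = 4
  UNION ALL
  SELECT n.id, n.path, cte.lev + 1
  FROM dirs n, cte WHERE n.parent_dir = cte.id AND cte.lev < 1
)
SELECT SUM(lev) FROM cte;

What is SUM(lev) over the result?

2

Base: id=4 (alice) at lev 0.
Iteration 1: rows with parent_dir in {4} -> mail (id 6, lev 1), cache (id 11, lev 1).
Iteration 2: lev < 1 fails for all current rows; recursion stops.
SUM(lev) = 0 + 1 + 1 = 2.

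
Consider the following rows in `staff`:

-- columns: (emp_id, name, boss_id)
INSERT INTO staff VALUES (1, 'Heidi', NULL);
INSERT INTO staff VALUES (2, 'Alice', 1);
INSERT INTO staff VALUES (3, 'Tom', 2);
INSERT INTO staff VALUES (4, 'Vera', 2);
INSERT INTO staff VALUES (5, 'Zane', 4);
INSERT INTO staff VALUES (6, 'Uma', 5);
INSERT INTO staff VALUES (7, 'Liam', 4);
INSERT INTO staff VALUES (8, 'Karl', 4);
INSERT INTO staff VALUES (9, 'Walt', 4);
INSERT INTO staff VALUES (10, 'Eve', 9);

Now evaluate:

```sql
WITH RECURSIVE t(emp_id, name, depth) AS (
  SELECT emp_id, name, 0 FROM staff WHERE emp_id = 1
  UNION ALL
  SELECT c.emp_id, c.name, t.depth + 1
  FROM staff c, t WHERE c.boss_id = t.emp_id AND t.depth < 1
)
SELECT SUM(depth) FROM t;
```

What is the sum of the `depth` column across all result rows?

1

Base: emp_id=1 (Heidi) at depth 0.
Iteration 1: rows with boss_id in {1} -> Alice (id 2, depth 1).
Iteration 2: depth < 1 fails for all current rows; recursion stops.
SUM(depth) = 0 + 1 = 1.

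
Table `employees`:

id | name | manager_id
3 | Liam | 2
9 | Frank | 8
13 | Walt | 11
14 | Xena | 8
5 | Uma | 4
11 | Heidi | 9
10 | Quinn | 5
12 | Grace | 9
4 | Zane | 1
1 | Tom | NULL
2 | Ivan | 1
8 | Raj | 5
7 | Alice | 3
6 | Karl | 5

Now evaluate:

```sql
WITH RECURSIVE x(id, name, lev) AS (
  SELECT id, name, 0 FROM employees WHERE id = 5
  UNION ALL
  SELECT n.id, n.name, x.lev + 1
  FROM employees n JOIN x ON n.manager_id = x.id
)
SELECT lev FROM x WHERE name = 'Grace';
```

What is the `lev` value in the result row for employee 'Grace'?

Base: id=5 (Uma) at lev 0.
Iteration 1: rows with manager_id in {5} -> Karl (id 6, lev 1), Raj (id 8, lev 1), Quinn (id 10, lev 1).
Iteration 2: rows with manager_id in {6,8,10} -> Frank (id 9, lev 2), Xena (id 14, lev 2).
Iteration 3: rows with manager_id in {9,14} -> Heidi (id 11, lev 3), Grace (id 12, lev 3).
Iteration 4: rows with manager_id in {11,12} -> Walt (id 13, lev 4).
Iteration 5: no rows with manager_id in {13}; recursion stops.

3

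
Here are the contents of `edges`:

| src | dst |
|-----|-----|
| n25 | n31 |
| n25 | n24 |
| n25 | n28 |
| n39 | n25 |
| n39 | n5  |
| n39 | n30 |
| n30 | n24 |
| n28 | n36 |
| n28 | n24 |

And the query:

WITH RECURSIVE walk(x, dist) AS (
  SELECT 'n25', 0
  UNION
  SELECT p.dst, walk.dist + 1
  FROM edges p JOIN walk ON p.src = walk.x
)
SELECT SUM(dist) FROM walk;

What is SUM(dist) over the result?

Base: (n25, dist=0).
Iteration 1: edges from {n25} -> (n24, dist=1), (n28, dist=1), (n31, dist=1).
Iteration 2: edges from {n24,n28,n31} -> (n24, dist=2), (n36, dist=2).
Iteration 3: no outgoing edges from {n24,n36}; recursion stops.
SUM(dist) = 0 + 1 + 1 + 1 + 2 + 2 = 7.

7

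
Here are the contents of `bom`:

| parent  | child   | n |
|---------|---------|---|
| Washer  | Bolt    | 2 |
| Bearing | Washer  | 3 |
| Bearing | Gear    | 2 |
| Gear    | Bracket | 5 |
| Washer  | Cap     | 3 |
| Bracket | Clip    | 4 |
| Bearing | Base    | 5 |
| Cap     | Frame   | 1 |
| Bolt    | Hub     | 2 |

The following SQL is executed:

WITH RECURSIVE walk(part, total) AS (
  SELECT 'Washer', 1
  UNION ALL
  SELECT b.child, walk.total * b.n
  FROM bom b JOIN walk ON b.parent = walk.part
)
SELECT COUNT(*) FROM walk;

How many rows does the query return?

Base: (Washer, total=1).
Iteration 1: components of {Washer} -> Bolt = 1*2 = 2, Cap = 1*3 = 3.
Iteration 2: components of {Bolt,Cap} -> Frame = 3*1 = 3, Hub = 2*2 = 4.
Iteration 3: no further components; recursion stops.
Total rows emitted: 5.

5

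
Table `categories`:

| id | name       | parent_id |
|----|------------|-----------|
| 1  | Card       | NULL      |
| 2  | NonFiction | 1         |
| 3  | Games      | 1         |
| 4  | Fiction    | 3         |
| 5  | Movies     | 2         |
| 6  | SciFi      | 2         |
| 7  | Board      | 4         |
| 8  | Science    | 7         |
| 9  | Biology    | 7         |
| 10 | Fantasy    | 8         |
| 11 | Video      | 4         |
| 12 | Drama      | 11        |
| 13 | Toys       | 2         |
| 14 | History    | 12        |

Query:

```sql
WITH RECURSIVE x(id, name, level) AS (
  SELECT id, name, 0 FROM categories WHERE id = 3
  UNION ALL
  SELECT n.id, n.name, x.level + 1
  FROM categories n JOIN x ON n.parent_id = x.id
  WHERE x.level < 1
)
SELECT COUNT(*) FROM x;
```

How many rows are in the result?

Base: id=3 (Games) at level 0.
Iteration 1: rows with parent_id in {3} -> Fiction (id 4, level 1).
Iteration 2: level < 1 fails for all current rows; recursion stops.
Total rows emitted: 2.

2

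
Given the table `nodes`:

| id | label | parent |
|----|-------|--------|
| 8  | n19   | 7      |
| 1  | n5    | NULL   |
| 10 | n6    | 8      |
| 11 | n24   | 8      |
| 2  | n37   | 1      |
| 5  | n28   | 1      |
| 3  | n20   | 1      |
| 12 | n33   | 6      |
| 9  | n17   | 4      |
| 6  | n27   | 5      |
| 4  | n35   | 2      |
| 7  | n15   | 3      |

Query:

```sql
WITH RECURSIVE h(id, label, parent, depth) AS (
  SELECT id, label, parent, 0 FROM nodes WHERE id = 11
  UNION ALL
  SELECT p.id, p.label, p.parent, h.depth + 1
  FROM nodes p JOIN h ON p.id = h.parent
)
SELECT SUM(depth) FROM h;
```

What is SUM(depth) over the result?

Base: id=11 (n24), parent=8, depth 0.
Iteration 1: join on id=8 -> n19 (id 8, parent=7, depth 1).
Iteration 2: join on id=7 -> n15 (id 7, parent=3, depth 2).
Iteration 3: join on id=3 -> n20 (id 3, parent=1, depth 3).
Iteration 4: join on id=1 -> n5 (id 1, parent=NULL, depth 4).
Iteration 5: parent is NULL; no match; recursion stops.
SUM(depth) = 0 + 1 + 2 + 3 + 4 = 10.

10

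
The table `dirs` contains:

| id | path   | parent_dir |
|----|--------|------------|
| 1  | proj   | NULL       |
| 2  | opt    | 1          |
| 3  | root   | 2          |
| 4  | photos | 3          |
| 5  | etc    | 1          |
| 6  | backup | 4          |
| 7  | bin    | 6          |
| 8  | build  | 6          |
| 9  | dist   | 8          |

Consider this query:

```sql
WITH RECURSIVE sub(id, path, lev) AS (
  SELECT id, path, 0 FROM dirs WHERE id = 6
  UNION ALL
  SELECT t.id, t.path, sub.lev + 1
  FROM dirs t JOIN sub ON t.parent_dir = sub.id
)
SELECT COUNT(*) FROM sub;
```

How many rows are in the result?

4

Base: id=6 (backup) at lev 0.
Iteration 1: rows with parent_dir in {6} -> bin (id 7, lev 1), build (id 8, lev 1).
Iteration 2: rows with parent_dir in {7,8} -> dist (id 9, lev 2).
Iteration 3: no rows with parent_dir in {9}; recursion stops.
Total rows emitted: 4.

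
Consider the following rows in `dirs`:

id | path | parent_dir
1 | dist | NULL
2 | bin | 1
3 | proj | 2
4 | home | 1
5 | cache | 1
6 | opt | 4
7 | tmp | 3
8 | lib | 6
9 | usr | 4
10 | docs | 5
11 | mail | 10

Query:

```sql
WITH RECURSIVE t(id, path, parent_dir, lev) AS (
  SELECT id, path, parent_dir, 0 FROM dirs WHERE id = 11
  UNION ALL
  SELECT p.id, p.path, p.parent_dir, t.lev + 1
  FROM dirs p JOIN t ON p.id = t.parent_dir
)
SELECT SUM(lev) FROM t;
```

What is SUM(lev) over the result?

6

Base: id=11 (mail), parent_dir=10, lev 0.
Iteration 1: join on id=10 -> docs (id 10, parent_dir=5, lev 1).
Iteration 2: join on id=5 -> cache (id 5, parent_dir=1, lev 2).
Iteration 3: join on id=1 -> dist (id 1, parent_dir=NULL, lev 3).
Iteration 4: parent_dir is NULL; no match; recursion stops.
SUM(lev) = 0 + 1 + 2 + 3 = 6.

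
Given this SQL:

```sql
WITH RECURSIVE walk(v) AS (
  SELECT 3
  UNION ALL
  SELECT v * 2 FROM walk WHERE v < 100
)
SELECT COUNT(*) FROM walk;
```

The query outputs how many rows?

7

Base: v=3.
Iteration 1: 3 < 100 holds -> v = 3 * 2 = 6.
Iteration 2: 6 < 100 holds -> v = 6 * 2 = 12.
Iteration 3: 12 < 100 holds -> v = 12 * 2 = 24.
Iteration 4: 24 < 100 holds -> v = 24 * 2 = 48.
Iteration 5: 48 < 100 holds -> v = 48 * 2 = 96.
Iteration 6: 96 < 100 holds -> v = 96 * 2 = 192.
Iteration 7: 192 < 100 fails; recursion stops.
Total rows emitted: 7.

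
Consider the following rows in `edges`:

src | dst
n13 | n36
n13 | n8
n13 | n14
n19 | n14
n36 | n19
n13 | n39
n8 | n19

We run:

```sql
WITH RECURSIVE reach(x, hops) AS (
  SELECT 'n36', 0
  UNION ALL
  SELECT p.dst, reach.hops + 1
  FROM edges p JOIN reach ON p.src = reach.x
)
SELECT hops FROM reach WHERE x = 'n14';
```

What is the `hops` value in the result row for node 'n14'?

2

Base: (n36, hops=0).
Iteration 1: edges from {n36} -> (n19, hops=1).
Iteration 2: edges from {n19} -> (n14, hops=2).
Iteration 3: no outgoing edges from {n14}; recursion stops.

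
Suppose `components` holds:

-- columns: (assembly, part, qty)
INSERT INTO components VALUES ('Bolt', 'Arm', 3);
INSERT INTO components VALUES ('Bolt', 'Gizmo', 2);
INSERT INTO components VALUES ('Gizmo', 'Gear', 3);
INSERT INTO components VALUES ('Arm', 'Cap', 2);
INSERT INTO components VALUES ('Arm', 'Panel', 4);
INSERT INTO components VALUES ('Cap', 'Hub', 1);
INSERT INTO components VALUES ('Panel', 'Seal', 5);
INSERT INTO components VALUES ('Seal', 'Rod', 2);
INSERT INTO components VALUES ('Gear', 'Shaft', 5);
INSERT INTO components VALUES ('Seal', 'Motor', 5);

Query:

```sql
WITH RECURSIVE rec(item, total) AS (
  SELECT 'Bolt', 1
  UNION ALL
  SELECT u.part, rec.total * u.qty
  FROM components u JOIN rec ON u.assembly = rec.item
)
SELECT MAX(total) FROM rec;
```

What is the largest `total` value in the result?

Base: (Bolt, total=1).
Iteration 1: components of {Bolt} -> Arm = 1*3 = 3, Gizmo = 1*2 = 2.
Iteration 2: components of {Arm,Gizmo} -> Cap = 3*2 = 6, Gear = 2*3 = 6, Panel = 3*4 = 12.
Iteration 3: components of {Cap,Gear,Panel} -> Hub = 6*1 = 6, Seal = 12*5 = 60, Shaft = 6*5 = 30.
Iteration 4: components of {Hub,Seal,Shaft} -> Motor = 60*5 = 300, Rod = 60*2 = 120.
Iteration 5: no further components; recursion stops.
total values: 1, 3, 2, 6, 12, 6, 6, 60, 30, 120, 300; the maximum is 300.

300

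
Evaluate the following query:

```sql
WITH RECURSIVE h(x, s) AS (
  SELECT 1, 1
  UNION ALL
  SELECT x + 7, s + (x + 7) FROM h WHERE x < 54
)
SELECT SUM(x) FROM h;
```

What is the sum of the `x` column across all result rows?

261

Base: x=1, s=1.
Iteration 1: 1 < 54 holds -> x = 1 + 7 = 8, s = 1 + 8 = 9.
Iteration 2: 8 < 54 holds -> x = 8 + 7 = 15, s = 9 + 15 = 24.
Iteration 3: 15 < 54 holds -> x = 15 + 7 = 22, s = 24 + 22 = 46.
Iteration 4: 22 < 54 holds -> x = 22 + 7 = 29, s = 46 + 29 = 75.
Iteration 5: 29 < 54 holds -> x = 29 + 7 = 36, s = 75 + 36 = 111.
Iteration 6: 36 < 54 holds -> x = 36 + 7 = 43, s = 111 + 43 = 154.
Iteration 7: 43 < 54 holds -> x = 43 + 7 = 50, s = 154 + 50 = 204.
Iteration 8: 50 < 54 holds -> x = 50 + 7 = 57, s = 204 + 57 = 261.
Iteration 9: 57 < 54 fails; recursion stops.
SUM(x) = 1 + 8 + 15 + 22 + 29 + 36 + 43 + 50 + 57 = 261.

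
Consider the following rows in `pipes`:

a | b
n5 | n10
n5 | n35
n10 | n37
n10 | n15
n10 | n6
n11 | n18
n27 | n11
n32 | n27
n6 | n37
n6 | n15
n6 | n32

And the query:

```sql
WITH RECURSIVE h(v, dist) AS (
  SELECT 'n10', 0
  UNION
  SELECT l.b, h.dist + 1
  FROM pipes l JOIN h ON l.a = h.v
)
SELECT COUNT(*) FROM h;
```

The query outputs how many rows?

Base: (n10, dist=0).
Iteration 1: edges from {n10} -> (n15, dist=1), (n37, dist=1), (n6, dist=1).
Iteration 2: edges from {n15,n37,n6} -> (n15, dist=2), (n32, dist=2), (n37, dist=2).
Iteration 3: edges from {n15,n32,n37} -> (n27, dist=3).
Iteration 4: edges from {n27} -> (n11, dist=4).
Iteration 5: edges from {n11} -> (n18, dist=5).
Iteration 6: no outgoing edges from {n18}; recursion stops.
Total rows emitted: 10.

10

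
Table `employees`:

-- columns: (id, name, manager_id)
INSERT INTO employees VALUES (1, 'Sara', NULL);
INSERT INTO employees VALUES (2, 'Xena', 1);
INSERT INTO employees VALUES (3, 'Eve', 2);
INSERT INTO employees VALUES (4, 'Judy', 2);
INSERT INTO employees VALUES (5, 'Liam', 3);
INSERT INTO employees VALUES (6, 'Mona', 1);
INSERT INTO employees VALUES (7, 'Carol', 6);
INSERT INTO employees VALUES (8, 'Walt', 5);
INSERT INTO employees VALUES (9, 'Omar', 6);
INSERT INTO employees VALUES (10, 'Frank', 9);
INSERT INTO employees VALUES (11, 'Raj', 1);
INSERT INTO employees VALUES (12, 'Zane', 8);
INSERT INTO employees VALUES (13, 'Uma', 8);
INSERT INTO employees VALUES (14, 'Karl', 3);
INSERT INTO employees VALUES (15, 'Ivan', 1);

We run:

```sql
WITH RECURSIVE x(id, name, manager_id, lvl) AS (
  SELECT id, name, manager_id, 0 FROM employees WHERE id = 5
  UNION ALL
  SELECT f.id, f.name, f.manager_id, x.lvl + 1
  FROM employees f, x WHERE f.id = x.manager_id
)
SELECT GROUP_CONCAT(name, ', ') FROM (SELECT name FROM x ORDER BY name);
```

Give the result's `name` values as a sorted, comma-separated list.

Base: id=5 (Liam), manager_id=3, lvl 0.
Iteration 1: join on id=3 -> Eve (id 3, manager_id=2, lvl 1).
Iteration 2: join on id=2 -> Xena (id 2, manager_id=1, lvl 2).
Iteration 3: join on id=1 -> Sara (id 1, manager_id=NULL, lvl 3).
Iteration 4: manager_id is NULL; no match; recursion stops.

Eve, Liam, Sara, Xena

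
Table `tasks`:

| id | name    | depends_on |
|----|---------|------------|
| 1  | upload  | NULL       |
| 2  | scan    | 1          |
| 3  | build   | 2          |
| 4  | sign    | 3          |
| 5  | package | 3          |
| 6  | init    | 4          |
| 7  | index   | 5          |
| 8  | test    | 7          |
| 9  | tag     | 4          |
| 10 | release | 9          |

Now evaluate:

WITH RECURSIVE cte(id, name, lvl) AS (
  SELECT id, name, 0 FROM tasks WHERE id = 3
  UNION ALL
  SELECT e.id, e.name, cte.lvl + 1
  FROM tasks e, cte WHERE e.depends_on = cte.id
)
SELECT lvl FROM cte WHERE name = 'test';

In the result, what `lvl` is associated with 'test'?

Base: id=3 (build) at lvl 0.
Iteration 1: rows with depends_on in {3} -> sign (id 4, lvl 1), package (id 5, lvl 1).
Iteration 2: rows with depends_on in {4,5} -> init (id 6, lvl 2), index (id 7, lvl 2), tag (id 9, lvl 2).
Iteration 3: rows with depends_on in {6,7,9} -> test (id 8, lvl 3), release (id 10, lvl 3).
Iteration 4: no rows with depends_on in {8,10}; recursion stops.

3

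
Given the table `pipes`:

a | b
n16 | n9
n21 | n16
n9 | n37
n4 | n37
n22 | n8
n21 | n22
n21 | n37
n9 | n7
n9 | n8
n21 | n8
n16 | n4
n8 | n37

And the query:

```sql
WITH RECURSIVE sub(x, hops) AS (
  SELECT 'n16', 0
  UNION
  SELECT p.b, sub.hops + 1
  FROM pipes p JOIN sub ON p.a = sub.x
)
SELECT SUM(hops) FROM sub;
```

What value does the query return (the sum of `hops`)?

Base: (n16, hops=0).
Iteration 1: edges from {n16} -> (n4, hops=1), (n9, hops=1).
Iteration 2: edges from {n4,n9} -> (n37, hops=2), (n7, hops=2), (n8, hops=2). [UNION drops 1 duplicate row(s)]
Iteration 3: edges from {n37,n7,n8} -> (n37, hops=3).
Iteration 4: no outgoing edges from {n37}; recursion stops.
SUM(hops) = 0 + 1 + 1 + 2 + 2 + 2 + 3 = 11.

11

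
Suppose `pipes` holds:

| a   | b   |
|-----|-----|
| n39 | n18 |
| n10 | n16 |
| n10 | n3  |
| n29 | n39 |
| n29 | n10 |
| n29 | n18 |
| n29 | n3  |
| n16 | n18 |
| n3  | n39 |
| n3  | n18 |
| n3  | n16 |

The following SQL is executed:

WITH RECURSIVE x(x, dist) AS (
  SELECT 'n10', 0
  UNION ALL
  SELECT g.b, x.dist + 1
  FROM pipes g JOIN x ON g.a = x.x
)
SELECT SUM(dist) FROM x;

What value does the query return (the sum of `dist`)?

Base: (n10, dist=0).
Iteration 1: edges from {n10} -> (n16, dist=1), (n3, dist=1).
Iteration 2: edges from {n16,n3} -> (n16, dist=2), (n18, dist=2) x2, (n39, dist=2). [UNION ALL keeps all 4 new rows, including repeats]
Iteration 3: edges from {n16,n18,n39} -> (n18, dist=3) x2. [UNION ALL keeps all 2 new rows, including repeats]
Iteration 4: no outgoing edges from {n18}; recursion stops.
SUM(dist) = 0 + 1 + 1 + 2 + 2 + 2 + 2 + 3 + 3 = 16.

16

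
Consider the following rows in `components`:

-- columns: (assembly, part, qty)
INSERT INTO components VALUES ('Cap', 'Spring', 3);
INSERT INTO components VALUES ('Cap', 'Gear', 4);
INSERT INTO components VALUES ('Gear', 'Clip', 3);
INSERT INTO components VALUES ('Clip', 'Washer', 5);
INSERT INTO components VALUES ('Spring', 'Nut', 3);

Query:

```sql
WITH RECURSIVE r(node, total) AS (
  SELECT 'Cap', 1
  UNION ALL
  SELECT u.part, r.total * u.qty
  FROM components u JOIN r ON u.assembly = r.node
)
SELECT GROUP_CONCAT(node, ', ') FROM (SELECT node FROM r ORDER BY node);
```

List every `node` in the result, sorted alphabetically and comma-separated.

Cap, Clip, Gear, Nut, Spring, Washer

Base: (Cap, total=1).
Iteration 1: components of {Cap} -> Gear = 1*4 = 4, Spring = 1*3 = 3.
Iteration 2: components of {Gear,Spring} -> Clip = 4*3 = 12, Nut = 3*3 = 9.
Iteration 3: components of {Clip,Nut} -> Washer = 12*5 = 60.
Iteration 4: no further components; recursion stops.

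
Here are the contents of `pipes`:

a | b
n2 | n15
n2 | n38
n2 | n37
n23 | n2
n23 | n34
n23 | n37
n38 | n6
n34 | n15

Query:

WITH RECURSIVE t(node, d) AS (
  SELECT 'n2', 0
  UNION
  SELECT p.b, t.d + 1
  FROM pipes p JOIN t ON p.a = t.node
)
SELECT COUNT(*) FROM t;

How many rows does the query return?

5

Base: (n2, d=0).
Iteration 1: edges from {n2} -> (n15, d=1), (n37, d=1), (n38, d=1).
Iteration 2: edges from {n15,n37,n38} -> (n6, d=2).
Iteration 3: no outgoing edges from {n6}; recursion stops.
Total rows emitted: 5.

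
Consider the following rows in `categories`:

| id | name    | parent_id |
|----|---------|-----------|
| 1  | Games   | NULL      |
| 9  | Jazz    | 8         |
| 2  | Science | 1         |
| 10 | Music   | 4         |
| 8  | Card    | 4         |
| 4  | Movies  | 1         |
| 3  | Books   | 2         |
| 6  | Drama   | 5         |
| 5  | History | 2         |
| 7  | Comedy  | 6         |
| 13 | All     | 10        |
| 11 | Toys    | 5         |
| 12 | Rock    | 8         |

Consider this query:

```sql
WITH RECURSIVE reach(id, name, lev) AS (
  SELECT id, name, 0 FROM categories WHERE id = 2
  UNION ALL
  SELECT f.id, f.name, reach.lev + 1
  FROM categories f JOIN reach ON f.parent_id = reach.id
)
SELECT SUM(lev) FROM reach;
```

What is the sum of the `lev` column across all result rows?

9

Base: id=2 (Science) at lev 0.
Iteration 1: rows with parent_id in {2} -> Books (id 3, lev 1), History (id 5, lev 1).
Iteration 2: rows with parent_id in {3,5} -> Drama (id 6, lev 2), Toys (id 11, lev 2).
Iteration 3: rows with parent_id in {6,11} -> Comedy (id 7, lev 3).
Iteration 4: no rows with parent_id in {7}; recursion stops.
SUM(lev) = 0 + 1 + 1 + 2 + 2 + 3 = 9.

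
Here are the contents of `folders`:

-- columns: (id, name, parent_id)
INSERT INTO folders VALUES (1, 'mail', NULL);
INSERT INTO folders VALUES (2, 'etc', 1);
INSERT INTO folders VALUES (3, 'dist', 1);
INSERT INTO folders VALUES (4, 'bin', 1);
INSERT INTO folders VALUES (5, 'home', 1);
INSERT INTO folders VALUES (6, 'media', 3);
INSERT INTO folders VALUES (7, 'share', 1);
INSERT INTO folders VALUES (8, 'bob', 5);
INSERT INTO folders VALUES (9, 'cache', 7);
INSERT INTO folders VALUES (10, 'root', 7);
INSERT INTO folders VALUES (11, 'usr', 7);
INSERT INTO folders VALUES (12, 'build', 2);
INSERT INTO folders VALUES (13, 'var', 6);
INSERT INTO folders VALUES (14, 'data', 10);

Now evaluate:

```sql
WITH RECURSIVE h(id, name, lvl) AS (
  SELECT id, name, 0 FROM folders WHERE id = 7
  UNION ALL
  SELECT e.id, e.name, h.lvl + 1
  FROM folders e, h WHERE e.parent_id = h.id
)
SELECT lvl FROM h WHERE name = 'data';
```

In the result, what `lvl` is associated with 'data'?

2

Base: id=7 (share) at lvl 0.
Iteration 1: rows with parent_id in {7} -> cache (id 9, lvl 1), root (id 10, lvl 1), usr (id 11, lvl 1).
Iteration 2: rows with parent_id in {9,10,11} -> data (id 14, lvl 2).
Iteration 3: no rows with parent_id in {14}; recursion stops.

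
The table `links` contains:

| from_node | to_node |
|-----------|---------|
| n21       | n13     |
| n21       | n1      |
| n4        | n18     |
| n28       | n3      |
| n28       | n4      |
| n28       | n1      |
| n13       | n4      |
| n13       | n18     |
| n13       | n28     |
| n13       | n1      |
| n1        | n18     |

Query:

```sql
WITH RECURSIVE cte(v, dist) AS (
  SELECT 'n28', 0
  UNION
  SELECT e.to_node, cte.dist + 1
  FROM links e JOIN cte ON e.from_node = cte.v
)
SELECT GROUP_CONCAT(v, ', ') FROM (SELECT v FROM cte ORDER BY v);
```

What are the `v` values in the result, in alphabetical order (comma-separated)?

Base: (n28, dist=0).
Iteration 1: edges from {n28} -> (n1, dist=1), (n3, dist=1), (n4, dist=1).
Iteration 2: edges from {n1,n3,n4} -> (n18, dist=2). [UNION drops 1 duplicate row(s)]
Iteration 3: no outgoing edges from {n18}; recursion stops.

n1, n18, n28, n3, n4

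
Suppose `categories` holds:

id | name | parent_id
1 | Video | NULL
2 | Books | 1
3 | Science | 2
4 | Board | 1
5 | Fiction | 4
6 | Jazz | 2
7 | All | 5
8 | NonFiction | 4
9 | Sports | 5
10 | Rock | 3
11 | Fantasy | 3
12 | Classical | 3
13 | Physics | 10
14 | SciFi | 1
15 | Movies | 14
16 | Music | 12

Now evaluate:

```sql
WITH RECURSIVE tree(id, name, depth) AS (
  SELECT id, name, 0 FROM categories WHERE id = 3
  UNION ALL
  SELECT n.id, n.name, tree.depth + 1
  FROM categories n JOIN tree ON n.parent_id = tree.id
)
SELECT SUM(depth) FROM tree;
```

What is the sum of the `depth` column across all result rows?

7

Base: id=3 (Science) at depth 0.
Iteration 1: rows with parent_id in {3} -> Rock (id 10, depth 1), Fantasy (id 11, depth 1), Classical (id 12, depth 1).
Iteration 2: rows with parent_id in {10,11,12} -> Physics (id 13, depth 2), Music (id 16, depth 2).
Iteration 3: no rows with parent_id in {13,16}; recursion stops.
SUM(depth) = 0 + 1 + 1 + 1 + 2 + 2 = 7.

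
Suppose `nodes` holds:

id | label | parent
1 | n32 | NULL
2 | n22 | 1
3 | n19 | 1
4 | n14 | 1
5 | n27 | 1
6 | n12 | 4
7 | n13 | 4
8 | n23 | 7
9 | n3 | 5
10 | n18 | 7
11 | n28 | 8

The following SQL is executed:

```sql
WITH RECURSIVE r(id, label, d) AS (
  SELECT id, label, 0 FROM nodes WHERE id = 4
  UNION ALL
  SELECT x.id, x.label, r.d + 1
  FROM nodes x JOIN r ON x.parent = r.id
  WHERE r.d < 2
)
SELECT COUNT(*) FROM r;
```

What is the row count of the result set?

5

Base: id=4 (n14) at d 0.
Iteration 1: rows with parent in {4} -> n12 (id 6, d 1), n13 (id 7, d 1).
Iteration 2: rows with parent in {6,7} -> n23 (id 8, d 2), n18 (id 10, d 2).
Iteration 3: d < 2 fails for all current rows; recursion stops.
Total rows emitted: 5.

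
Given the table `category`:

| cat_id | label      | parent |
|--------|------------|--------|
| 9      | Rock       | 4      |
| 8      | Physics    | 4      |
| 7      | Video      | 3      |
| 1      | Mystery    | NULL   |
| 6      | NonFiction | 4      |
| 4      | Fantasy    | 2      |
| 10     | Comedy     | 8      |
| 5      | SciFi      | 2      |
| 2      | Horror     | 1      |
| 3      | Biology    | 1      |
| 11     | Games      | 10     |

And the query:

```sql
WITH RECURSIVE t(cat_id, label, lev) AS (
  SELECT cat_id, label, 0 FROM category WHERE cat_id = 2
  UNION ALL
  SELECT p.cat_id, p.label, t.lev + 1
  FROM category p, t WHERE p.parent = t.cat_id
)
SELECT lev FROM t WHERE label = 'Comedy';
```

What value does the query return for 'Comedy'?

3

Base: cat_id=2 (Horror) at lev 0.
Iteration 1: rows with parent in {2} -> Fantasy (id 4, lev 1), SciFi (id 5, lev 1).
Iteration 2: rows with parent in {4,5} -> NonFiction (id 6, lev 2), Physics (id 8, lev 2), Rock (id 9, lev 2).
Iteration 3: rows with parent in {6,8,9} -> Comedy (id 10, lev 3).
Iteration 4: rows with parent in {10} -> Games (id 11, lev 4).
Iteration 5: no rows with parent in {11}; recursion stops.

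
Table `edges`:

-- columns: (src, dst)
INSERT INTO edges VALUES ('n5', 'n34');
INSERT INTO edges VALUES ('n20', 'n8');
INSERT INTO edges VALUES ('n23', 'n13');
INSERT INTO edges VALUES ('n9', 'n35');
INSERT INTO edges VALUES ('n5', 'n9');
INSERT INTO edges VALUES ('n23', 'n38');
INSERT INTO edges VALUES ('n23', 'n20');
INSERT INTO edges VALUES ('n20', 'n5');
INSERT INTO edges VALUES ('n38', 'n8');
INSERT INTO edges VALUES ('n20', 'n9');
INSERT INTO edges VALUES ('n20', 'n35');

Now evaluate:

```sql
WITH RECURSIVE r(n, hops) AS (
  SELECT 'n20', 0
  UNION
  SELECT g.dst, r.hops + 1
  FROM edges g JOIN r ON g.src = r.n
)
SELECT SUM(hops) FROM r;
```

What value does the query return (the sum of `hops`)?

Base: (n20, hops=0).
Iteration 1: edges from {n20} -> (n35, hops=1), (n5, hops=1), (n8, hops=1), (n9, hops=1).
Iteration 2: edges from {n35,n5,n8,n9} -> (n34, hops=2), (n35, hops=2), (n9, hops=2).
Iteration 3: edges from {n34,n35,n9} -> (n35, hops=3).
Iteration 4: no outgoing edges from {n35}; recursion stops.
SUM(hops) = 0 + 1 + 1 + 1 + 1 + 2 + 2 + 2 + 3 = 13.

13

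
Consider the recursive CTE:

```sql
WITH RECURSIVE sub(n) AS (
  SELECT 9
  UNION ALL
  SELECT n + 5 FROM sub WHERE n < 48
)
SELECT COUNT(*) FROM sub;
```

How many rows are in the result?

Base: n=9.
Iteration 1: 9 < 48 holds -> n = 9 + 5 = 14.
Iteration 2: 14 < 48 holds -> n = 14 + 5 = 19.
Iteration 3: 19 < 48 holds -> n = 19 + 5 = 24.
Iteration 4: 24 < 48 holds -> n = 24 + 5 = 29.
Iteration 5: 29 < 48 holds -> n = 29 + 5 = 34.
Iteration 6: 34 < 48 holds -> n = 34 + 5 = 39.
Iteration 7: 39 < 48 holds -> n = 39 + 5 = 44.
Iteration 8: 44 < 48 holds -> n = 44 + 5 = 49.
Iteration 9: 49 < 48 fails; recursion stops.
Total rows emitted: 9.

9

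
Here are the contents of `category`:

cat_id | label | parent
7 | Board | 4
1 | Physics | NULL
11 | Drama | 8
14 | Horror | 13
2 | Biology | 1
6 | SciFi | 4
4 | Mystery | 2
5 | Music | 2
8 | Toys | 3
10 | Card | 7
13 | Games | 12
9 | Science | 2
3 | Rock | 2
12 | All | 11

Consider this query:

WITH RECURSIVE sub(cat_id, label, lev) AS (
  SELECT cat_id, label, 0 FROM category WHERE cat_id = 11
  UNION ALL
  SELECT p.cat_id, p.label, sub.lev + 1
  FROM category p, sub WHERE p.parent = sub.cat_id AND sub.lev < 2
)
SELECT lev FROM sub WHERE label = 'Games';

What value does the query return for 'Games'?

Base: cat_id=11 (Drama) at lev 0.
Iteration 1: rows with parent in {11} -> All (id 12, lev 1).
Iteration 2: rows with parent in {12} -> Games (id 13, lev 2).
Iteration 3: lev < 2 fails for all current rows; recursion stops.

2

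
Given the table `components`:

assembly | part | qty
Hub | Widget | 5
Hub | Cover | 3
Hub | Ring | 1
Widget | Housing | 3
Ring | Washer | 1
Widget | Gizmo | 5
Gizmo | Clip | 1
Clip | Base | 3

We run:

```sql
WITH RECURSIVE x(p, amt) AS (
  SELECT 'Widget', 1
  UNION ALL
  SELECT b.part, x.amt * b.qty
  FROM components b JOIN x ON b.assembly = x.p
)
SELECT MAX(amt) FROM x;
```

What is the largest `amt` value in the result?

15

Base: (Widget, amt=1).
Iteration 1: components of {Widget} -> Gizmo = 1*5 = 5, Housing = 1*3 = 3.
Iteration 2: components of {Gizmo,Housing} -> Clip = 5*1 = 5.
Iteration 3: components of {Clip} -> Base = 5*3 = 15.
Iteration 4: no further components; recursion stops.
amt values: 1, 3, 5, 5, 15; the maximum is 15.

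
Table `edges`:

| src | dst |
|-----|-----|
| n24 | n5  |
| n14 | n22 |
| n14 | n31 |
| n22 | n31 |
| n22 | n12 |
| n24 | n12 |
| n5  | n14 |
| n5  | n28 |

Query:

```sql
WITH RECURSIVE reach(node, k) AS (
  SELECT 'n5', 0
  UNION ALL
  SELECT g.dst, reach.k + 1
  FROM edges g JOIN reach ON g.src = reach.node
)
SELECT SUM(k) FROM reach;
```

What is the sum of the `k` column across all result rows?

Base: (n5, k=0).
Iteration 1: edges from {n5} -> (n14, k=1), (n28, k=1).
Iteration 2: edges from {n14,n28} -> (n22, k=2), (n31, k=2).
Iteration 3: edges from {n22,n31} -> (n12, k=3), (n31, k=3).
Iteration 4: no outgoing edges from {n12,n31}; recursion stops.
SUM(k) = 0 + 1 + 1 + 2 + 2 + 3 + 3 = 12.

12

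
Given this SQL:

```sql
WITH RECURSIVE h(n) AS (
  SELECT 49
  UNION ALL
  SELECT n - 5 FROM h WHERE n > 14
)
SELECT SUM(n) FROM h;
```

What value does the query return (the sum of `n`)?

252

Base: n=49.
Iteration 1: 49 > 14 holds -> n = 49 - 5 = 44.
Iteration 2: 44 > 14 holds -> n = 44 - 5 = 39.
Iteration 3: 39 > 14 holds -> n = 39 - 5 = 34.
Iteration 4: 34 > 14 holds -> n = 34 - 5 = 29.
Iteration 5: 29 > 14 holds -> n = 29 - 5 = 24.
Iteration 6: 24 > 14 holds -> n = 24 - 5 = 19.
Iteration 7: 19 > 14 holds -> n = 19 - 5 = 14.
Iteration 8: 14 > 14 fails; recursion stops.
SUM(n) = 49 + 44 + 39 + 34 + 29 + 24 + 19 + 14 = 252.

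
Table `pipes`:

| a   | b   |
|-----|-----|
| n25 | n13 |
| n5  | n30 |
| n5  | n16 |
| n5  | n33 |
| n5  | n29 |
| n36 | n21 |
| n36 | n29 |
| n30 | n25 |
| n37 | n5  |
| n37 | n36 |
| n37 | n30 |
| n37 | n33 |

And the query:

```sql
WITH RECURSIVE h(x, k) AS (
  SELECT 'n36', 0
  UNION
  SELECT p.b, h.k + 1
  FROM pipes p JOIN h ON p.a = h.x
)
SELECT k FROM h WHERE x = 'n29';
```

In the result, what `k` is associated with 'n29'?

Base: (n36, k=0).
Iteration 1: edges from {n36} -> (n21, k=1), (n29, k=1).
Iteration 2: no outgoing edges from {n21,n29}; recursion stops.

1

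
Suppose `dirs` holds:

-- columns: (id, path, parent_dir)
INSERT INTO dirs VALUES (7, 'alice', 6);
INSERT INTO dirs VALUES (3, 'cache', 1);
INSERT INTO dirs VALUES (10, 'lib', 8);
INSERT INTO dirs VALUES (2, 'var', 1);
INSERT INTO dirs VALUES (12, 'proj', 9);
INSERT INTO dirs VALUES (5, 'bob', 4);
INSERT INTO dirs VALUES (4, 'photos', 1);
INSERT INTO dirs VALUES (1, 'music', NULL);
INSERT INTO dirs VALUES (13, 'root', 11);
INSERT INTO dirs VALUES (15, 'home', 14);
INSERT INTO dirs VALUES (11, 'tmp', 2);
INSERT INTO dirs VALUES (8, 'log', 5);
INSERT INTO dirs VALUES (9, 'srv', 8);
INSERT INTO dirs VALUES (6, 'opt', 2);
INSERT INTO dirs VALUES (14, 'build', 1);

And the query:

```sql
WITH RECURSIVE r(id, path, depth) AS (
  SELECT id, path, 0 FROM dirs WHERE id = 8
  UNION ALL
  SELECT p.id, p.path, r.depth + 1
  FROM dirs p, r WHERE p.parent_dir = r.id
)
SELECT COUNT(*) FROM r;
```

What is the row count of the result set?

Base: id=8 (log) at depth 0.
Iteration 1: rows with parent_dir in {8} -> srv (id 9, depth 1), lib (id 10, depth 1).
Iteration 2: rows with parent_dir in {9,10} -> proj (id 12, depth 2).
Iteration 3: no rows with parent_dir in {12}; recursion stops.
Total rows emitted: 4.

4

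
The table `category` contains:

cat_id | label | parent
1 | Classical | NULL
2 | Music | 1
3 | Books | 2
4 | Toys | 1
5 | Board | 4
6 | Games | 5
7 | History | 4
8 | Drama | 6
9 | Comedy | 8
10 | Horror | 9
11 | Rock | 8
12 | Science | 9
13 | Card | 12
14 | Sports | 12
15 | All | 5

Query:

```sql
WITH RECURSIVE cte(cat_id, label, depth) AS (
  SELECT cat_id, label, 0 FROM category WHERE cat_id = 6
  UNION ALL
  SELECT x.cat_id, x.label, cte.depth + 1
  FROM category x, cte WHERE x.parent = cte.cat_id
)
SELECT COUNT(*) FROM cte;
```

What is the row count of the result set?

Base: cat_id=6 (Games) at depth 0.
Iteration 1: rows with parent in {6} -> Drama (id 8, depth 1).
Iteration 2: rows with parent in {8} -> Comedy (id 9, depth 2), Rock (id 11, depth 2).
Iteration 3: rows with parent in {9,11} -> Horror (id 10, depth 3), Science (id 12, depth 3).
Iteration 4: rows with parent in {10,12} -> Card (id 13, depth 4), Sports (id 14, depth 4).
Iteration 5: no rows with parent in {13,14}; recursion stops.
Total rows emitted: 8.

8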